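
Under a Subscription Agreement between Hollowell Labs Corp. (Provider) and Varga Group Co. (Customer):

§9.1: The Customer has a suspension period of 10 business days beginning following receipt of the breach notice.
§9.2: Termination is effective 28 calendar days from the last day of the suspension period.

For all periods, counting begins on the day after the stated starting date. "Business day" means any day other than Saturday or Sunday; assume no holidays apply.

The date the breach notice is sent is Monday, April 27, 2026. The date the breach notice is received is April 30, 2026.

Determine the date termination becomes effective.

From Thursday, April 30, 2026, 10 business days (May 1, May 4, May 5, May 6, May 7, May 8, May 11, May 12, May 13, May 14, skipping weekends) brings us to Thursday, May 14, 2026, which is the last day of the suspension period.
The date termination becomes effective: May 14, 2026 + 28 days = June 11, 2026.

June 11, 2026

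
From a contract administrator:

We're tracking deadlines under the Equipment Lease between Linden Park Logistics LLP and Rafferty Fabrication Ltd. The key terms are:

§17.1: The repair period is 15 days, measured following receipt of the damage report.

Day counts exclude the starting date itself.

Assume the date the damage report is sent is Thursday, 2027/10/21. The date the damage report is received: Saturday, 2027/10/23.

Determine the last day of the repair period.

Adding 15 calendar days to 2027/10/23 gives 2027/11/07, which is the last day of the repair period.

2027/11/07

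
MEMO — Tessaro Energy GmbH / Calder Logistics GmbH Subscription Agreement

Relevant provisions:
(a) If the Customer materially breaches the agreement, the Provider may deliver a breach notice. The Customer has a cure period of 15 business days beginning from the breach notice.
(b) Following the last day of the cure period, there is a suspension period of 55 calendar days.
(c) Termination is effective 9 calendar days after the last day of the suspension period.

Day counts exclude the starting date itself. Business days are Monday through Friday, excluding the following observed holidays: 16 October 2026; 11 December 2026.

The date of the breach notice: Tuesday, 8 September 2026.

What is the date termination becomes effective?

2 December 2026

The last day of the cure period: 15 business days after Tuesday, 8 September 2026, skipping weekends — Sep 9, Sep 10, Sep 11, Sep 14, …, Sep 25, Sep 28, Sep 29 — lands on Tuesday, 29 September 2026.
The last day of the suspension period: 29 September 2026 + 55 days = 23 November 2026.
Adding 9 calendar days to 23 November 2026 gives 2 December 2026, which is the date termination becomes effective.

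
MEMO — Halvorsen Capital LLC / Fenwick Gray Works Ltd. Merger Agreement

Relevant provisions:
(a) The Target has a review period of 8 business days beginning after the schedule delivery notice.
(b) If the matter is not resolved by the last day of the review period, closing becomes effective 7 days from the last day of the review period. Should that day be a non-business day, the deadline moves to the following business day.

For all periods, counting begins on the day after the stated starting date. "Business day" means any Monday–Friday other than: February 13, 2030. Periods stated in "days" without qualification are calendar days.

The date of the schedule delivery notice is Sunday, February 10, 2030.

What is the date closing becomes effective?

From Sunday, February 10, 2030, 8 business days (Feb 11, Feb 12, Feb 14, Feb 15, Feb 18, Feb 19, Feb 20, Feb 21, skipping weekends and the listed holiday on Feb 13) brings us to Thursday, February 21, 2030, which is the last day of the review period.
The date closing becomes effective: 7 calendar days after February 21, 2030 is February 28, 2030. February 28, 2030 is a Thursday and is not a listed holiday, so no roll-forward applies.

February 28, 2030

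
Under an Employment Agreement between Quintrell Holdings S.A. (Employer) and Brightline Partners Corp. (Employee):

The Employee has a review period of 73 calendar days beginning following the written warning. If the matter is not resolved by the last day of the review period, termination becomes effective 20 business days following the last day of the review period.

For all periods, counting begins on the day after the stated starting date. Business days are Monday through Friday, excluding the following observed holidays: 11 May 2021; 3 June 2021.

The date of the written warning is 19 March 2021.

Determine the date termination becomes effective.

29 June 2021

The last day of the review period: 19 March 2021 + 73 days = 31 May 2021.
The date termination becomes effective: counting 20 business days from Monday, 31 May 2021 (Jun 1, Jun 2, Jun 4, Jun 7, …, Jun 25, Jun 28, Jun 29, skipping weekends and the listed holiday on Jun 3) reaches Tuesday, 29 June 2021.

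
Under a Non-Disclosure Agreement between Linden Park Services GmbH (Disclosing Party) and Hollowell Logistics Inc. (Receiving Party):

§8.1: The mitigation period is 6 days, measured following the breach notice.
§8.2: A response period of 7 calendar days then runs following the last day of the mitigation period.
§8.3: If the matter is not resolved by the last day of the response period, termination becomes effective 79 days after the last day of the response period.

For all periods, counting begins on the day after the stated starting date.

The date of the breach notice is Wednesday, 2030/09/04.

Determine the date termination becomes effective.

2030/12/05

Adding 6 calendar days to 2030/09/04 gives 2030/09/10, which is the last day of the mitigation period.
The last day of the response period: 2030/09/10 + 7 days = 2030/09/17.
The date termination becomes effective: 79 calendar days after 2030/09/17 is 2030/12/05.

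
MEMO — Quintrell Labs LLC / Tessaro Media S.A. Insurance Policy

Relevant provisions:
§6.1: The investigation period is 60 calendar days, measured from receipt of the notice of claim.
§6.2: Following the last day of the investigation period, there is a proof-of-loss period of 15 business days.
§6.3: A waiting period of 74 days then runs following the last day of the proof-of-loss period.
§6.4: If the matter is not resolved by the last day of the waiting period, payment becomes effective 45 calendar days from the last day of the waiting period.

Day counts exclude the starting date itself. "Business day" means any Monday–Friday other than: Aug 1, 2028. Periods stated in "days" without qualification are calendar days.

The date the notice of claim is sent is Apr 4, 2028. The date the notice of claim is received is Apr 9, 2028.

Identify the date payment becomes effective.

Adding 60 calendar days to Apr 9, 2028 gives Jun 8, 2028, which is the last day of the investigation period.
The last day of the proof-of-loss period: 15 business days after Thursday, Jun 8, 2028, skipping weekends — Jun 9, Jun 12, Jun 13, Jun 14, …, Jun 27, Jun 28, Jun 29 — lands on Thursday, Jun 29, 2028.
The last day of the waiting period: Jun 29, 2028 + 74 days = Sep 11, 2028.
Adding 45 calendar days to Sep 11, 2028 gives Oct 26, 2028, which is the date payment becomes effective.

Oct 26, 2028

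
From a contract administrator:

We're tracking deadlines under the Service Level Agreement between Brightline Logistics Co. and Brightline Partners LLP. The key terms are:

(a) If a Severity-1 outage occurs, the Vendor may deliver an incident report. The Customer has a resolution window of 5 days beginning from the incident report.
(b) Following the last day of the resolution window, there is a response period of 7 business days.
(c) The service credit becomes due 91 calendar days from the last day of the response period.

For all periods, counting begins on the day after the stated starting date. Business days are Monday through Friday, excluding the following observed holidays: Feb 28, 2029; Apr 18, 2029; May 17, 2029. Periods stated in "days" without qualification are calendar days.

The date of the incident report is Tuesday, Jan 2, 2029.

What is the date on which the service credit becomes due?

Apr 17, 2029

The last day of the resolution window: 5 calendar days after Jan 2, 2029 is Jan 7, 2029.
The last day of the response period: counting 7 business days from Sunday, Jan 7, 2029 (Jan 8, Jan 9, Jan 10, Jan 11, Jan 12, Jan 15, Jan 16, skipping weekends) reaches Tuesday, Jan 16, 2029.
The date on which the service credit becomes due: 91 calendar days after Jan 16, 2029 is Apr 17, 2029.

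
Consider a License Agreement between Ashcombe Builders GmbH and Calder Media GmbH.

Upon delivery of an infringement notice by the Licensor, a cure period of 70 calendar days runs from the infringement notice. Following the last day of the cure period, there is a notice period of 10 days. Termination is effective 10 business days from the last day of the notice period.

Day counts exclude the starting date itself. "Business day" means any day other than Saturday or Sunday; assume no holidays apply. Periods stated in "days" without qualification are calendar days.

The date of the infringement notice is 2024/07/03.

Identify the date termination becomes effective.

2024/10/04

The last day of the cure period: 2024/07/03 + 70 days = 2024/09/11.
Adding 10 calendar days to 2024/09/11 gives 2024/09/21, which is the last day of the notice period.
The date termination becomes effective: counting 10 business days from Saturday, 2024/09/21 (Sep 23, Sep 24, Sep 25, Sep 26, Sep 27, Sep 30, Oct 1, Oct 2, Oct 3, Oct 4, skipping weekends) reaches Friday, 2024/10/04.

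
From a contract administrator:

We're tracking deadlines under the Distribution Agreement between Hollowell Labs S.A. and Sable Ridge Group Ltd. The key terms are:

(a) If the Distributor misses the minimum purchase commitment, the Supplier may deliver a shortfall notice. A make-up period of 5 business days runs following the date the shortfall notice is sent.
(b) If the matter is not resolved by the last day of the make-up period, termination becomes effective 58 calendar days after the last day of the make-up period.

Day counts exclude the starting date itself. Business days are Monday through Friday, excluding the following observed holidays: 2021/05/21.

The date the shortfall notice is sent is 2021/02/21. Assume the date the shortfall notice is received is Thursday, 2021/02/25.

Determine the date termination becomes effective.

2021/04/25

The last day of the make-up period: 5 business days after Sunday, 2021/02/21, skipping weekends — Feb 22, Feb 23, Feb 24, Feb 25, Feb 26 — lands on Friday, 2021/02/26.
Adding 58 calendar days to 2021/02/26 gives 2021/04/25, which is the date termination becomes effective.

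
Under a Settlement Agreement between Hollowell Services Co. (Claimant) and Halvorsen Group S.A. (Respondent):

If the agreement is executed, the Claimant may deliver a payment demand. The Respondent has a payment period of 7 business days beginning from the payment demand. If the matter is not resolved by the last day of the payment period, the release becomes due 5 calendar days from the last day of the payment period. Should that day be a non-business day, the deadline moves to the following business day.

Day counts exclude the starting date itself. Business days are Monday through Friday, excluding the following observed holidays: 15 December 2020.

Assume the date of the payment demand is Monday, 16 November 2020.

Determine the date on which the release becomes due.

The last day of the payment period: counting 7 business days from Monday, 16 November 2020 (Nov 17, Nov 18, Nov 19, Nov 20, Nov 23, Nov 24, Nov 25, skipping weekends) reaches Wednesday, 25 November 2020.
Adding 5 calendar days to 25 November 2020 gives 30 November 2020, which is the date on which the release becomes due. 30 November 2020 is a Monday and is not a listed holiday, so no roll-forward applies.

30 November 2020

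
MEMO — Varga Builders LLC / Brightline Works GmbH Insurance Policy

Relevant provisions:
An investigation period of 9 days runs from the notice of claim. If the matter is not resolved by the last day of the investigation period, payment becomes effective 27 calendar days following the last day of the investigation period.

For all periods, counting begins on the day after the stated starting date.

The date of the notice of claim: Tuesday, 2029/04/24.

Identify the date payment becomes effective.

Adding 9 calendar days to 2029/04/24 gives 2029/05/03, which is the last day of the investigation period.
Adding 27 calendar days to 2029/05/03 gives 2029/05/30, which is the date payment becomes effective.

2029/05/30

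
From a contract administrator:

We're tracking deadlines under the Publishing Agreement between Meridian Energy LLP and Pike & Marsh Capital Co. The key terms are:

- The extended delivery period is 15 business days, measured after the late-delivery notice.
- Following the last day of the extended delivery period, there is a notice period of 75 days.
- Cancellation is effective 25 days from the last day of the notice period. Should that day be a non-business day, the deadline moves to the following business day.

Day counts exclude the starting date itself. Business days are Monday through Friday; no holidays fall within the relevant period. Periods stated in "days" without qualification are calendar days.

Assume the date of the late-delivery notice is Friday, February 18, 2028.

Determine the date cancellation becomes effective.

June 19, 2028

From Friday, February 18, 2028, 15 business days (Feb 21, Feb 22, Feb 23, Feb 24, …, Mar 8, Mar 9, Mar 10, skipping weekends) brings us to Friday, March 10, 2028, which is the last day of the extended delivery period.
Adding 75 calendar days to March 10, 2028 gives May 24, 2028, which is the last day of the notice period.
The date cancellation becomes effective: May 24, 2028 + 25 days = June 18, 2028. That falls on a Sunday, so it rolls to the next business day, Monday, June 19, 2028.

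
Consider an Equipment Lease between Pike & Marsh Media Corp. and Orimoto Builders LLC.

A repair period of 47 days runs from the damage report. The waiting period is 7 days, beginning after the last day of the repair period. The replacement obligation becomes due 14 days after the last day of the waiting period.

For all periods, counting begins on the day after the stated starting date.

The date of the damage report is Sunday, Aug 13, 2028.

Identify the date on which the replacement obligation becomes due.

Oct 20, 2028

Adding 47 calendar days to Aug 13, 2028 gives Sep 29, 2028, which is the last day of the repair period.
Adding 7 calendar days to Sep 29, 2028 gives Oct 6, 2028, which is the last day of the waiting period.
The date on which the replacement obligation becomes due: 14 calendar days after Oct 6, 2028 is Oct 20, 2028.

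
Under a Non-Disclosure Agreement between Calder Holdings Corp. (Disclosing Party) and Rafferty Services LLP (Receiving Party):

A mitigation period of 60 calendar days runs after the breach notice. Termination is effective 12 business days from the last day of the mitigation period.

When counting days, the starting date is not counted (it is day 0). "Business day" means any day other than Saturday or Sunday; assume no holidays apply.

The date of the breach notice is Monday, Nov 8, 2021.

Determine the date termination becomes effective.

Jan 25, 2022

Adding 60 calendar days to Nov 8, 2021 gives Jan 7, 2022, which is the last day of the mitigation period.
The date termination becomes effective: 12 business days after Friday, Jan 7, 2022, skipping weekends — Jan 10, Jan 11, Jan 12, Jan 13, …, Jan 21, Jan 24, Jan 25 — lands on Tuesday, Jan 25, 2022.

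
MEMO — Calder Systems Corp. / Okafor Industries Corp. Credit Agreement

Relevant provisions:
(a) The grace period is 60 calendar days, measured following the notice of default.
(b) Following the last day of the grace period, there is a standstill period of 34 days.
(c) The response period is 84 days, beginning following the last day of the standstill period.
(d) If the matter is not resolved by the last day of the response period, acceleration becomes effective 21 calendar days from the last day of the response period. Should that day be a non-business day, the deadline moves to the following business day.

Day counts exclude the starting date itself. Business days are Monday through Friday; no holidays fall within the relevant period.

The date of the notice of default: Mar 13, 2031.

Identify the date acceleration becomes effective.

Adding 60 calendar days to Mar 13, 2031 gives May 12, 2031, which is the last day of the grace period.
The last day of the standstill period: 34 calendar days after May 12, 2031 is Jun 15, 2031.
The last day of the response period: 84 calendar days after Jun 15, 2031 is Sep 7, 2031.
The date acceleration becomes effective: Sep 7, 2031 + 21 days = Sep 28, 2031. That falls on a Sunday, so it rolls to the next business day, Monday, Sep 29, 2031.

Sep 29, 2031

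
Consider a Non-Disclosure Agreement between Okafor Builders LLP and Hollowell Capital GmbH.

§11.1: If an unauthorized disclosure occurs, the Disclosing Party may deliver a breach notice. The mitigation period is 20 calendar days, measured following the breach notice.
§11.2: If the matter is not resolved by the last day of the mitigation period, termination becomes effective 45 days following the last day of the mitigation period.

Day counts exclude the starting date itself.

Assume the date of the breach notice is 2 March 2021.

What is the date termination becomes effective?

6 May 2021

The last day of the mitigation period: 20 calendar days after 2 March 2021 is 22 March 2021.
The date termination becomes effective: 45 calendar days after 22 March 2021 is 6 May 2021.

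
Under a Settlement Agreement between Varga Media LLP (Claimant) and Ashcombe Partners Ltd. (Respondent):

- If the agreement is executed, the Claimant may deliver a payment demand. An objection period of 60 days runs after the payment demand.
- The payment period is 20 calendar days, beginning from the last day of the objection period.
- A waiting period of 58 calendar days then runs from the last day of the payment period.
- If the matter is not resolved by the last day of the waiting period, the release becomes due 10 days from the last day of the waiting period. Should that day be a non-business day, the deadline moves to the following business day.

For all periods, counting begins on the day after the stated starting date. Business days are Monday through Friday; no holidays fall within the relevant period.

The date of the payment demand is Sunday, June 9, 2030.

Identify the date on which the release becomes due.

November 4, 2030

The last day of the objection period: 60 calendar days after June 9, 2030 is August 8, 2030.
The last day of the payment period: 20 calendar days after August 8, 2030 is August 28, 2030.
The last day of the waiting period: 58 calendar days after August 28, 2030 is October 25, 2030.
Adding 10 calendar days to October 25, 2030 gives November 4, 2030, which is the date on which the release becomes due. November 4, 2030 is a Monday, so no roll-forward applies.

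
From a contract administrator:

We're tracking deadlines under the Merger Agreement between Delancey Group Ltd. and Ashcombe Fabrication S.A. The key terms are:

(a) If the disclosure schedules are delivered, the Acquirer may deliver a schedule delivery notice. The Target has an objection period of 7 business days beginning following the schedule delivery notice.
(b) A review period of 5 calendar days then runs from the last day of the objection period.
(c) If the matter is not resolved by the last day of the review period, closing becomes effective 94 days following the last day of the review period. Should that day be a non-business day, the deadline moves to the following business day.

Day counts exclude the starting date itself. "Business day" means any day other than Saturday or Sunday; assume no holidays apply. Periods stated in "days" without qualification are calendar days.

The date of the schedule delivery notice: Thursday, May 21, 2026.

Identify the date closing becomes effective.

Sep 8, 2026

The last day of the objection period: counting 7 business days from Thursday, May 21, 2026 (May 22, May 25, May 26, May 27, May 28, May 29, Jun 1, skipping weekends) reaches Monday, Jun 1, 2026.
The last day of the review period: Jun 1, 2026 + 5 days = Jun 6, 2026.
The date closing becomes effective: Jun 6, 2026 + 94 days = Sep 8, 2026. Sep 8, 2026 is a Tuesday, so no roll-forward applies.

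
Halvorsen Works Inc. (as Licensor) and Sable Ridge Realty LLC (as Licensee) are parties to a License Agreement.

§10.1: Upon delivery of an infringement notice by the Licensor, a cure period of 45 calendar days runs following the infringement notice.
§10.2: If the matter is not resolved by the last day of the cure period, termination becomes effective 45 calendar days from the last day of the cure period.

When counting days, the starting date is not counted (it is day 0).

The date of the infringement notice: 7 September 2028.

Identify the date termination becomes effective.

The last day of the cure period: 45 calendar days after 7 September 2028 is 22 October 2028.
The date termination becomes effective: 45 calendar days after 22 October 2028 is 6 December 2028.

6 December 2028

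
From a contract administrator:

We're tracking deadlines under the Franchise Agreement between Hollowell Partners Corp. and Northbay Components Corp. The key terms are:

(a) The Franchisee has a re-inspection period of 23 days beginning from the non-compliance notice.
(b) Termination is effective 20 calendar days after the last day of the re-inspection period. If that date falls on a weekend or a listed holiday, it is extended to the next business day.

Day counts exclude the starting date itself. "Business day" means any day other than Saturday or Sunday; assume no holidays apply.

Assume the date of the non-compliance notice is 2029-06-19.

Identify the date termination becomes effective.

The last day of the re-inspection period: 2029-06-19 + 23 days = 2029-07-12.
The date termination becomes effective: 20 calendar days after 2029-07-12 is 2029-08-01. 2029-08-01 is a Wednesday, so no roll-forward applies.

2029-08-01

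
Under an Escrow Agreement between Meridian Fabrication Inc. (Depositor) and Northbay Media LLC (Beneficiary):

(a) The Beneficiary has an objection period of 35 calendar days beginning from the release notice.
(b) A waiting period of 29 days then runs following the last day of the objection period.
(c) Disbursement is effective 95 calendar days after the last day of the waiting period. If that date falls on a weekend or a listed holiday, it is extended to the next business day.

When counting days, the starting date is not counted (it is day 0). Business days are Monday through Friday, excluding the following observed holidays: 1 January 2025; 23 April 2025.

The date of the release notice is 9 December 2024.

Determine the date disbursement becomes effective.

Adding 35 calendar days to 9 December 2024 gives 13 January 2025, which is the last day of the objection period.
Adding 29 calendar days to 13 January 2025 gives 11 February 2025, which is the last day of the waiting period.
The date disbursement becomes effective: 95 calendar days after 11 February 2025 is 17 May 2025. That falls on a Saturday, so it rolls to the next business day, Monday, 19 May 2025.

19 May 2025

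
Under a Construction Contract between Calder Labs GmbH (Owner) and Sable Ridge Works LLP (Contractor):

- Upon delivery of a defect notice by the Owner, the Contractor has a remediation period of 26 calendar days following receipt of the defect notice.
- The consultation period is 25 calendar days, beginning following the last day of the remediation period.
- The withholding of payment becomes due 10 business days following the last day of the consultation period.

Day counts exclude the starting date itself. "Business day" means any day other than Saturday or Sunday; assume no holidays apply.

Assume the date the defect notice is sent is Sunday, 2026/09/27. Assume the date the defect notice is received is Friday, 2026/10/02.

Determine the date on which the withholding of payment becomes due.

Adding 26 calendar days to 2026/10/02 gives 2026/10/28, which is the last day of the remediation period.
The last day of the consultation period: 25 calendar days after 2026/10/28 is 2026/11/22.
The date on which the withholding of payment becomes due: counting 10 business days from Sunday, 2026/11/22 (Nov 23, Nov 24, Nov 25, Nov 26, Nov 27, Nov 30, Dec 1, Dec 2, Dec 3, Dec 4, skipping weekends) reaches Friday, 2026/12/04.

2026/12/04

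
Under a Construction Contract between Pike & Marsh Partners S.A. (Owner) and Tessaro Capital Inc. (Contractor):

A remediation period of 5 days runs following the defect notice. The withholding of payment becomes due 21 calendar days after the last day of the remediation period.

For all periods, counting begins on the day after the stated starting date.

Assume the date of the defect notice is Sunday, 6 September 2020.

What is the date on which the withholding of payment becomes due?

2 October 2020

The last day of the remediation period: 6 September 2020 + 5 days = 11 September 2020.
The date on which the withholding of payment becomes due: 21 calendar days after 11 September 2020 is 2 October 2020.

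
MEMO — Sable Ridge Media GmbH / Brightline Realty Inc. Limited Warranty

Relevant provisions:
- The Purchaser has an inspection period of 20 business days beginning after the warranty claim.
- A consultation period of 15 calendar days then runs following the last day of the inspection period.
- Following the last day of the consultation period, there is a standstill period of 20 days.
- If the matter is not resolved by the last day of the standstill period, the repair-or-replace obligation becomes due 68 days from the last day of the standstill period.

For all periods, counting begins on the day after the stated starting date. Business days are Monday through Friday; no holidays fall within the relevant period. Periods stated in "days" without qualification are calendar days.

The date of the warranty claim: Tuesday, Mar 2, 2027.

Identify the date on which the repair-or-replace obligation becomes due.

Jul 11, 2027

From Tuesday, Mar 2, 2027, 20 business days (Mar 3, Mar 4, Mar 5, Mar 8, …, Mar 26, Mar 29, Mar 30, skipping weekends) brings us to Tuesday, Mar 30, 2027, which is the last day of the inspection period.
The last day of the consultation period: 15 calendar days after Mar 30, 2027 is Apr 14, 2027.
The last day of the standstill period: Apr 14, 2027 + 20 days = May 4, 2027.
Adding 68 calendar days to May 4, 2027 gives Jul 11, 2027, which is the date on which the repair-or-replace obligation becomes due.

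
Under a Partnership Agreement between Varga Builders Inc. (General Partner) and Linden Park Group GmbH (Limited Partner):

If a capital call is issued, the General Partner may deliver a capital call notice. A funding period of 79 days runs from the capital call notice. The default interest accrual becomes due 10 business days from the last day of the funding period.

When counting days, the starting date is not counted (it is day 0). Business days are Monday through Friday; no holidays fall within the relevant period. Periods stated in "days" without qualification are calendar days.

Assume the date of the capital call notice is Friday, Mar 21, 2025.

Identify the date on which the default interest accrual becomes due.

The last day of the funding period: Mar 21, 2025 + 79 days = Jun 8, 2025.
The date on which the default interest accrual becomes due: counting 10 business days from Sunday, Jun 8, 2025 (Jun 9, Jun 10, Jun 11, Jun 12, Jun 13, Jun 16, Jun 17, Jun 18, Jun 19, Jun 20, skipping weekends) reaches Friday, Jun 20, 2025.

Jun 20, 2025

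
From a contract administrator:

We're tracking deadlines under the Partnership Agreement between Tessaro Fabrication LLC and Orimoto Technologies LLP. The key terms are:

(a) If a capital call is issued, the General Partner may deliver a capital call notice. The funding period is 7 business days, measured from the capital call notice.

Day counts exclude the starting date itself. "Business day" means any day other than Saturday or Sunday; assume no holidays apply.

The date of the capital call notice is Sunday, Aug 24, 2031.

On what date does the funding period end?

Sep 2, 2031

The last day of the funding period: 7 business days after Sunday, Aug 24, 2031, skipping weekends — Aug 25, Aug 26, Aug 27, Aug 28, Aug 29, Sep 1, Sep 2 — lands on Tuesday, Sep 2, 2031.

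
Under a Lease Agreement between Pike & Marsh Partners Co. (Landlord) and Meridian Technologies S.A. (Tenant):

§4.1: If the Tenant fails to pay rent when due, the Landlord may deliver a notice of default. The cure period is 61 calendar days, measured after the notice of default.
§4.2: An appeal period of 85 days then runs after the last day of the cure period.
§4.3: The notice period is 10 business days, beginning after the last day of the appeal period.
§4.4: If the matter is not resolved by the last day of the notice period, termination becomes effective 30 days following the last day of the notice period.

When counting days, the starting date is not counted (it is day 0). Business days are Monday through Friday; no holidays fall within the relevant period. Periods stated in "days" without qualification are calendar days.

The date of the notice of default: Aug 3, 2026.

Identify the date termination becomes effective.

The last day of the cure period: Aug 3, 2026 + 61 days = Oct 3, 2026.
Adding 85 calendar days to Oct 3, 2026 gives Dec 27, 2026, which is the last day of the appeal period.
The last day of the notice period: 10 business days after Sunday, Dec 27, 2026, skipping weekends — Dec 28, Dec 29, Dec 30, Dec 31, Jan 1, Jan 4, Jan 5, Jan 6, Jan 7, Jan 8 — lands on Friday, Jan 8, 2027.
The date termination becomes effective: Jan 8, 2027 + 30 days = Feb 7, 2027.

Feb 7, 2027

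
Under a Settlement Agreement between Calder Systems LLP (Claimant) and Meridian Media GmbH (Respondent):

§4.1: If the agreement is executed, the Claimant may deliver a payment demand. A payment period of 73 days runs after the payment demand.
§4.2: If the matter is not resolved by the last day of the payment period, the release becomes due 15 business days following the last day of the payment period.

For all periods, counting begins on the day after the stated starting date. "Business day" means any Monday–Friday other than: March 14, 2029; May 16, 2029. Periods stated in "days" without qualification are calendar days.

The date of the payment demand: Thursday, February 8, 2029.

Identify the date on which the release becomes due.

May 11, 2029

The last day of the payment period: 73 calendar days after February 8, 2029 is April 22, 2029.
The date on which the release becomes due: counting 15 business days from Sunday, April 22, 2029 (Apr 23, Apr 24, Apr 25, Apr 26, …, May 9, May 10, May 11, skipping weekends) reaches Friday, May 11, 2029.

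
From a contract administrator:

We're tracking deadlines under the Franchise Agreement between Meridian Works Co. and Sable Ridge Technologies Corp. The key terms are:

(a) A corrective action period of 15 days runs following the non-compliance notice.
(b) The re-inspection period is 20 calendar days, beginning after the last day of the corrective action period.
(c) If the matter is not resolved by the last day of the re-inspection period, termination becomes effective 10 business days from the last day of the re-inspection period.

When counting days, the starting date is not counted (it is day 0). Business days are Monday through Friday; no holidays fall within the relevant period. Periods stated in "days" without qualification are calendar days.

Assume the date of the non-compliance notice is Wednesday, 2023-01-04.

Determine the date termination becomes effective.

2023-02-22

The last day of the corrective action period: 15 calendar days after 2023-01-04 is 2023-01-19.
The last day of the re-inspection period: 20 calendar days after 2023-01-19 is 2023-02-08.
The date termination becomes effective: counting 10 business days from Wednesday, 2023-02-08 (Feb 9, Feb 10, Feb 13, Feb 14, Feb 15, Feb 16, Feb 17, Feb 20, Feb 21, Feb 22, skipping weekends) reaches Wednesday, 2023-02-22.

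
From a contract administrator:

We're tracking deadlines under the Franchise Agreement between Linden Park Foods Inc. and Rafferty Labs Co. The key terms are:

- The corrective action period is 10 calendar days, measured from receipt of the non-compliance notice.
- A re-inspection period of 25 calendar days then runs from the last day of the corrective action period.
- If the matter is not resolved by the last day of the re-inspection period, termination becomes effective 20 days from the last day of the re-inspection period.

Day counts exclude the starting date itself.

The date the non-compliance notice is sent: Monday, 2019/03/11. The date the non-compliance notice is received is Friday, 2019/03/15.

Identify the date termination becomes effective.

The last day of the corrective action period: 10 calendar days after 2019/03/15 is 2019/03/25.
The last day of the re-inspection period: 25 calendar days after 2019/03/25 is 2019/04/19.
The date termination becomes effective: 20 calendar days after 2019/04/19 is 2019/05/09.

2019/05/09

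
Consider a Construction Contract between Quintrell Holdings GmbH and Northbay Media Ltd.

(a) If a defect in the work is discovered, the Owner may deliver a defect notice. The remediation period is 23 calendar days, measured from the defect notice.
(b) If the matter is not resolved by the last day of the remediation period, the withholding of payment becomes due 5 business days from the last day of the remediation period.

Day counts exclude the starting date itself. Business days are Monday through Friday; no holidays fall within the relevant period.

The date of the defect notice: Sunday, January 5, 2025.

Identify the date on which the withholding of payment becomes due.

The last day of the remediation period: January 5, 2025 + 23 days = January 28, 2025.
The date on which the withholding of payment becomes due: 5 business days after Tuesday, January 28, 2025, skipping weekends — Jan 29, Jan 30, Jan 31, Feb 3, Feb 4 — lands on Tuesday, February 4, 2025.

February 4, 2025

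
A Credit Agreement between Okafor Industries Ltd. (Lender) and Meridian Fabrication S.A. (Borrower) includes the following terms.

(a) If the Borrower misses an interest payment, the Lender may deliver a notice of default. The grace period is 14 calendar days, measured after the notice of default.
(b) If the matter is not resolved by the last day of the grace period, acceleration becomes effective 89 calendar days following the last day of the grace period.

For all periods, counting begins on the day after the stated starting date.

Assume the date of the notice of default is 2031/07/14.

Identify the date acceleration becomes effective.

The last day of the grace period: 14 calendar days after 2031/07/14 is 2031/07/28.
Adding 89 calendar days to 2031/07/28 gives 2031/10/25, which is the date acceleration becomes effective.

2031/10/25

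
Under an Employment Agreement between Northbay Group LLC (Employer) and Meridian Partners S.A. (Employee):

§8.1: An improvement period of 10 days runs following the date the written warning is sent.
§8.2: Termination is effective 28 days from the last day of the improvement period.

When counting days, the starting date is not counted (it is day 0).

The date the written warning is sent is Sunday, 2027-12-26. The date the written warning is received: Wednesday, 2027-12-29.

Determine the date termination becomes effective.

2028-02-02

Adding 10 calendar days to 2027-12-26 gives 2028-01-05, which is the last day of the improvement period.
The date termination becomes effective: 28 calendar days after 2028-01-05 is 2028-02-02.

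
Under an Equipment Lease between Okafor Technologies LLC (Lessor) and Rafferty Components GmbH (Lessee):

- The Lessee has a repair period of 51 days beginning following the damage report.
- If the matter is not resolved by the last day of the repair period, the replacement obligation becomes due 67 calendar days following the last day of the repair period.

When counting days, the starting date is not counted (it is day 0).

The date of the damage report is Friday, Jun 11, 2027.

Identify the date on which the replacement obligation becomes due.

The last day of the repair period: Jun 11, 2027 + 51 days = Aug 1, 2027.
The date on which the replacement obligation becomes due: Aug 1, 2027 + 67 days = Oct 7, 2027.

Oct 7, 2027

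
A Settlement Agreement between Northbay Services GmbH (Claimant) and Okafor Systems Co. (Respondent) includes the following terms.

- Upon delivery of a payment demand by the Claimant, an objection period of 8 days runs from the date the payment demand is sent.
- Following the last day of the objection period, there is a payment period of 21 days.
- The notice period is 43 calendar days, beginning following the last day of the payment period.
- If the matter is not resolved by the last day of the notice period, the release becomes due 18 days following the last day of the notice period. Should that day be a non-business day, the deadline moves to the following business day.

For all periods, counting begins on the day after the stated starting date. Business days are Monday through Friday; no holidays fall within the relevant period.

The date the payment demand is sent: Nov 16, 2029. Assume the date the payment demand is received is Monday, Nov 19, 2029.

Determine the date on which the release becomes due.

The last day of the objection period: 8 calendar days after Nov 16, 2029 is Nov 24, 2029.
Adding 21 calendar days to Nov 24, 2029 gives Dec 15, 2029, which is the last day of the payment period.
The last day of the notice period: Dec 15, 2029 + 43 days = Jan 27, 2030.
The date on which the release becomes due: 18 calendar days after Jan 27, 2030 is Feb 14, 2030. Feb 14, 2030 is a Thursday, so no roll-forward applies.

Feb 14, 2030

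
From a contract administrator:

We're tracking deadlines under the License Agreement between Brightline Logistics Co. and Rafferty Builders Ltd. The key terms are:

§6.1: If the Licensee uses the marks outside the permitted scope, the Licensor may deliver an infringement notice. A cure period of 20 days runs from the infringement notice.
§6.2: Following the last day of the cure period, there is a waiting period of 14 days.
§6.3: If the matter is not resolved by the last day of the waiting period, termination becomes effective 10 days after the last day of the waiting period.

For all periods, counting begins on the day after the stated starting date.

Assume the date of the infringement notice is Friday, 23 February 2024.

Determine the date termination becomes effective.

The last day of the cure period: 20 calendar days after 23 February 2024 is 14 March 2024.
Adding 14 calendar days to 14 March 2024 gives 28 March 2024, which is the last day of the waiting period.
Adding 10 calendar days to 28 March 2024 gives 7 April 2024, which is the date termination becomes effective.

7 April 2024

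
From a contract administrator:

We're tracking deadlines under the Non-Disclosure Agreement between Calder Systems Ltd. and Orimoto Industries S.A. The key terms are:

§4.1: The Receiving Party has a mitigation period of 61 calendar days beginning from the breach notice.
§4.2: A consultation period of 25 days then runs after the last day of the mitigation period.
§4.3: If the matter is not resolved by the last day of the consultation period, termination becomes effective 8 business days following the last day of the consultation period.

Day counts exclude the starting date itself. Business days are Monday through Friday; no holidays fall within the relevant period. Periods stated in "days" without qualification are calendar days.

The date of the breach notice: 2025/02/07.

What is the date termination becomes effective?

The last day of the mitigation period: 61 calendar days after 2025/02/07 is 2025/04/09.
The last day of the consultation period: 2025/04/09 + 25 days = 2025/05/04.
From Sunday, 2025/05/04, 8 business days (May 5, May 6, May 7, May 8, May 9, May 12, May 13, May 14, skipping weekends) brings us to Wednesday, 2025/05/14, which is the date termination becomes effective.

2025/05/14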